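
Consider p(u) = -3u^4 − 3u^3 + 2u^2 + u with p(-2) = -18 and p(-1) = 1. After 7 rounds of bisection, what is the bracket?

m = -1.5, p(m) = -2.0625 (−); new bracket [-1.5, -1]
m = -1.25, p(m) = 0.410156 (+); new bracket [-1.5, -1.25]
m = -1.375, p(m) = -0.518311 (−); new bracket [-1.375, -1.25]
m = -1.3125, p(m) = 0.0131 (+); new bracket [-1.375, -1.3125]
m = -1.34375, p(m) = -0.2346 (−); new bracket [-1.34375, -1.3125]
m = -1.328125, p(m) = -0.1064 (−); new bracket [-1.328125, -1.3125]
m = -1.3203125, p(m) = -0.0456 (−); new bracket [-1.3203125, -1.3125]

[-1.3203125, -1.3125]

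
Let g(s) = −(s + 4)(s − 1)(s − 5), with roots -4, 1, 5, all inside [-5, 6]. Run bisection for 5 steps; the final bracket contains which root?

midpoint 0.5: g = -10.125 < 0 → [-5, 0.5]
midpoint -2.25: g = -41.234375 < 0 → [-5, -2.25]
midpoint -3.625: g = -14.958984 < 0 → [-5, -3.625]
midpoint -4.3125: g = 15.4602 > 0 → [-4.3125, -3.625]
midpoint -3.96875: g = -1.3926 < 0 → [-4.3125, -3.96875]

-4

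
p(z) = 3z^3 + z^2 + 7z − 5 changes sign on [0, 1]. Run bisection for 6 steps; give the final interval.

[0.578125, 0.59375]

p(0.5) = -0.875 < 0, so the root lies in [0.5, 1]
p(0.75) = 2.078125 > 0, so the root lies in [0.5, 0.75]
p(0.625) = 0.498047 > 0, so the root lies in [0.5, 0.625]
p(0.5625) = -0.2122 < 0, so the root lies in [0.5625, 0.625]
p(0.59375) = 0.1367 > 0, so the root lies in [0.5625, 0.59375]
p(0.578125) = -0.0392 < 0, so the root lies in [0.578125, 0.59375]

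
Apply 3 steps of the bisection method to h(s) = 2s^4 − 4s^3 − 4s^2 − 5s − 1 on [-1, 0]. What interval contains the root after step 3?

[-0.25, -0.125]

midpoint -0.5: h = 1.125 > 0 → [-0.5, 0]
midpoint -0.25: h = 0.070312 > 0 → [-0.25, 0]
midpoint -0.125: h = -0.429199 < 0 → [-0.25, -0.125]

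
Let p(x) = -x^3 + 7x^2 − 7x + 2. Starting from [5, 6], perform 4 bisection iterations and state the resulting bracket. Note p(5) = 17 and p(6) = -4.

x = 5.5 gives p = 8.875, positive; keep [5.5, 6]
x = 5.75 gives p = 3.078125, positive; keep [5.75, 6]
x = 5.875 gives p = -0.294922, negative; keep [5.75, 5.875]
x = 5.8125 gives p = 1.4324, positive; keep [5.8125, 5.875]

[5.8125, 5.875]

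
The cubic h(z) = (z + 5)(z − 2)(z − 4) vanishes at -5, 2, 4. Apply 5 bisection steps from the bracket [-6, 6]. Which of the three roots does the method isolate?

midpoint 0: h = 40 > 0 → [-6, 0]
midpoint -3: h = 70 > 0 → [-6, -3]
midpoint -4.5: h = 27.625 > 0 → [-6, -4.5]
midpoint -5.25: h = -16.7656 < 0 → [-5.25, -4.5]
midpoint -4.875: h = 7.627 > 0 → [-5.25, -4.875]

-5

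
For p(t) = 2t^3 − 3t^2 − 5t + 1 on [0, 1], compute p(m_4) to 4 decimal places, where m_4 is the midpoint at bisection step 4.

midpoint 0.5: p = -2 < 0 → [0, 0.5]
midpoint 0.25: p = -0.40625 < 0 → [0, 0.25]
midpoint 0.125: p = 0.332031 > 0 → [0.125, 0.25]
midpoint 0.1875: p = -0.0298 < 0 → [0.125, 0.1875]

-0.0298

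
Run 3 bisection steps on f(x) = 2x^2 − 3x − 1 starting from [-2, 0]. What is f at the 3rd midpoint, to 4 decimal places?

m = -1, f(m) = 4 (+); new bracket [-1, 0]
m = -0.5, f(m) = 1 (+); new bracket [-0.5, 0]
m = -0.25, f(m) = -0.125 (−); new bracket [-0.5, -0.25]

-0.1250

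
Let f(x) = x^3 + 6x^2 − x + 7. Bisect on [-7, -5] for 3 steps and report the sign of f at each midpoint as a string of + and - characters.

midpoint -6: f = 13 > 0 → [-7, -6]
midpoint -6.5: f = -7.625 < 0 → [-6.5, -6]
midpoint -6.25: f = 3.484375 > 0 → [-6.5, -6.25]

+-+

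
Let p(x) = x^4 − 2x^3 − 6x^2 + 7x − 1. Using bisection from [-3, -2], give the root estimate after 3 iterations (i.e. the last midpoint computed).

-2.125

m = -2.5, p(m) = 14.3125 (+); new bracket [-2.5, -2]
m = -2.25, p(m) = 1.285156 (+); new bracket [-2.25, -2]
m = -2.125, p(m) = -3.386475 (−); new bracket [-2.25, -2.125]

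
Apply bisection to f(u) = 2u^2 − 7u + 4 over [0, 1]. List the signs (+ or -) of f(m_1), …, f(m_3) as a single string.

+-+

u = 0.5 gives f = 1, positive; keep [0.5, 1]
u = 0.75 gives f = -0.125, negative; keep [0.5, 0.75]
u = 0.625 gives f = 0.40625, positive; keep [0.625, 0.75]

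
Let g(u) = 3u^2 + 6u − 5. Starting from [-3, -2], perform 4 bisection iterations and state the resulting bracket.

u = -2.5 gives g = -1.25, negative; keep [-3, -2.5]
u = -2.75 gives g = 1.1875, positive; keep [-2.75, -2.5]
u = -2.625 gives g = -0.078125, negative; keep [-2.75, -2.625]
u = -2.6875 gives g = 0.543, positive; keep [-2.6875, -2.625]

[-2.6875, -2.625]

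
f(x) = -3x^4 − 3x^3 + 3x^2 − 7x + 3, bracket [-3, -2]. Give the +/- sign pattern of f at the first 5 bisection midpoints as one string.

---++

midpoint -2.5: f = -31.0625 < 0 → [-2.5, -2]
midpoint -2.25: f = -8.777344 < 0 → [-2.25, -2]
midpoint -2.125: f = -0.963623 < 0 → [-2.125, -2]
midpoint -2.0625: f = 2.2331 > 0 → [-2.125, -2.0625]
midpoint -2.09375: f = 0.6905 > 0 → [-2.125, -2.09375]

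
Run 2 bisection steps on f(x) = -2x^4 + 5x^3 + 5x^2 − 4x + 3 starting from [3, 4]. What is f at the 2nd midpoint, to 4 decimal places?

-8.6797

midpoint 3.5: f = -35.5 < 0 → [3, 3.5]
midpoint 3.25: f = -8.679688 < 0 → [3, 3.25]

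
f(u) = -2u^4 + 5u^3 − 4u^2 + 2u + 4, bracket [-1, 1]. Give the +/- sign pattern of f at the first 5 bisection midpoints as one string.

++--+

u = 0 gives f = 4, positive; keep [-1, 0]
u = -0.5 gives f = 1.25, positive; keep [-1, -0.5]
u = -0.75 gives f = -2.492188, negative; keep [-0.75, -0.5]
u = -0.625 gives f = -0.3384, negative; keep [-0.625, -0.5]
u = -0.5625 gives f = 0.5193, positive; keep [-0.625, -0.5625]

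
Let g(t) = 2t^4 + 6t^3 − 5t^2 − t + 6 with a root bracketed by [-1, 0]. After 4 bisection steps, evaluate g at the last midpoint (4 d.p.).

t = -0.5 gives g = 4.625, positive; keep [-1, -0.5]
t = -0.75 gives g = 2.039062, positive; keep [-1, -0.75]
t = -0.875 gives g = 0.199707, positive; keep [-1, -0.875]
t = -0.9375 gives g = -0.8559, negative; keep [-0.9375, -0.875]

-0.8559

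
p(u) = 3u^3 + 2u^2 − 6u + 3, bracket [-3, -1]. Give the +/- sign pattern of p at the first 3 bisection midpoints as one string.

m = -2, p(m) = -1 (−); new bracket [-2, -1]
m = -1.5, p(m) = 6.375 (+); new bracket [-2, -1.5]
m = -1.75, p(m) = 3.546875 (+); new bracket [-2, -1.75]

-++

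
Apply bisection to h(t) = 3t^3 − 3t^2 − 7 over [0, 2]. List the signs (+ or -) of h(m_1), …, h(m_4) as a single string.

m = 1, h(m) = -7 (−); new bracket [1, 2]
m = 1.5, h(m) = -3.625 (−); new bracket [1.5, 2]
m = 1.75, h(m) = -0.109375 (−); new bracket [1.75, 2]
m = 1.875, h(m) = 2.2285 (+); new bracket [1.75, 1.875]

---+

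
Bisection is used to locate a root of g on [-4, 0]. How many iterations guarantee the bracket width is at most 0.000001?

Width after n steps is 4/2^n. Need 2^n ≥ 4/0.000001 = 4000000.
2^21 = 2097152 < 4000000 ≤ 2^22 = 4194304, so n = 22.

22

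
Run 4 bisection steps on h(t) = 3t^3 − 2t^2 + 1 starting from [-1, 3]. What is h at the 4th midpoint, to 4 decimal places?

-1.3906

t = 1 gives h = 2, positive; keep [-1, 1]
t = 0 gives h = 1, positive; keep [-1, 0]
t = -0.5 gives h = 0.125, positive; keep [-1, -0.5]
t = -0.75 gives h = -1.3906, negative; keep [-0.75, -0.5]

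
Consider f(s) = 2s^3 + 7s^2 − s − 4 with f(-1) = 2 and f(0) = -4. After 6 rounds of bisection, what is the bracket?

[-0.78125, -0.765625]

midpoint -0.5: f = -2 < 0 → [-1, -0.5]
midpoint -0.75: f = -0.15625 < 0 → [-1, -0.75]
midpoint -0.875: f = 0.894531 > 0 → [-0.875, -0.75]
midpoint -0.8125: f = 0.3608 > 0 → [-0.8125, -0.75]
midpoint -0.78125: f = 0.1 > 0 → [-0.78125, -0.75]
midpoint -0.765625: f = -0.0287 < 0 → [-0.78125, -0.765625]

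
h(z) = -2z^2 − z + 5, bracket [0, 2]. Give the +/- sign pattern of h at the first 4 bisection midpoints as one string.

midpoint 1: h = 2 > 0 → [1, 2]
midpoint 1.5: h = -1 < 0 → [1, 1.5]
midpoint 1.25: h = 0.625 > 0 → [1.25, 1.5]
midpoint 1.375: h = -0.1562 < 0 → [1.25, 1.375]

+-+-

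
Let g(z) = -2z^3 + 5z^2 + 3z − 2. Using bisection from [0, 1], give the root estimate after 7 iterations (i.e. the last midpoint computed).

z = 0.5 gives g = 0.5, positive; keep [0, 0.5]
z = 0.25 gives g = -0.96875, negative; keep [0.25, 0.5]
z = 0.375 gives g = -0.277344, negative; keep [0.375, 0.5]
z = 0.4375 gives g = 0.1021, positive; keep [0.375, 0.4375]
z = 0.40625 gives g = -0.0901, negative; keep [0.40625, 0.4375]
z = 0.421875 gives g = 0.0053, positive; keep [0.40625, 0.421875]
z = 0.4140625 gives g = -0.0426, negative; keep [0.4140625, 0.421875]

0.4140625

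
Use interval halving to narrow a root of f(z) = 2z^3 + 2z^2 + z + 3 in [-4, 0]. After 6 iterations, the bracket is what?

[-1.4375, -1.375]

f(-2) = -7 < 0, so the root lies in [-2, 0]
f(-1) = 2 > 0, so the root lies in [-2, -1]
f(-1.5) = -0.75 < 0, so the root lies in [-1.5, -1]
f(-1.25) = 0.9688 > 0, so the root lies in [-1.5, -1.25]
f(-1.375) = 0.207 > 0, so the root lies in [-1.5, -1.375]
f(-1.4375) = -0.2456 < 0, so the root lies in [-1.4375, -1.375]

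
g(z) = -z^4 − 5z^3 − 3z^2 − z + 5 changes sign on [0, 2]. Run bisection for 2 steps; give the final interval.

[0.5, 1]

midpoint 1: g = -5 < 0 → [0, 1]
midpoint 0.5: g = 3.0625 > 0 → [0.5, 1]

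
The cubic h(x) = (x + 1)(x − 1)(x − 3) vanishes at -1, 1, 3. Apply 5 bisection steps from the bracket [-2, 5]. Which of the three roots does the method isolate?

3

m = 1.5, h(m) = -1.875 (−); new bracket [1.5, 5]
m = 3.25, h(m) = 2.390625 (+); new bracket [1.5, 3.25]
m = 2.375, h(m) = -2.900391 (−); new bracket [2.375, 3.25]
m = 2.8125, h(m) = -1.2957 (−); new bracket [2.8125, 3.25]
m = 3.03125, h(m) = 0.2559 (+); new bracket [2.8125, 3.03125]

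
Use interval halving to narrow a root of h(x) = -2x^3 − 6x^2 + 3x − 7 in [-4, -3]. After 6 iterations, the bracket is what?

midpoint -3.5: h = -5.25 < 0 → [-4, -3.5]
midpoint -3.75: h = 2.84375 > 0 → [-3.75, -3.5]
midpoint -3.625: h = -1.449219 < 0 → [-3.75, -3.625]
midpoint -3.6875: h = 0.6343 > 0 → [-3.6875, -3.625]
midpoint -3.65625: h = -0.423 < 0 → [-3.6875, -3.65625]
midpoint -3.671875: h = 0.1017 > 0 → [-3.671875, -3.65625]

[-3.671875, -3.65625]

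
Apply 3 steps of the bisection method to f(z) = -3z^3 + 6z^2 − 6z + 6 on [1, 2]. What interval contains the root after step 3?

z = 1.5 gives f = 0.375, positive; keep [1.5, 2]
z = 1.75 gives f = -2.203125, negative; keep [1.5, 1.75]
z = 1.625 gives f = -0.779297, negative; keep [1.5, 1.625]

[1.5, 1.625]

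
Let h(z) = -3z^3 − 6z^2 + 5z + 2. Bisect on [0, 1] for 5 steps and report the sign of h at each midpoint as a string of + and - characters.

++-++

z = 0.5 gives h = 2.625, positive; keep [0.5, 1]
z = 0.75 gives h = 1.109375, positive; keep [0.75, 1]
z = 0.875 gives h = -0.228516, negative; keep [0.75, 0.875]
z = 0.8125 gives h = 0.4924, positive; keep [0.8125, 0.875]
z = 0.84375 gives h = 0.1452, positive; keep [0.84375, 0.875]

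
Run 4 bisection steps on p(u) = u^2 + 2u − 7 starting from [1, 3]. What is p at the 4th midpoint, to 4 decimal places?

0.2656

p(2) = 1 > 0, so the root lies in [1, 2]
p(1.5) = -1.75 < 0, so the root lies in [1.5, 2]
p(1.75) = -0.4375 < 0, so the root lies in [1.75, 2]
p(1.875) = 0.2656 > 0, so the root lies in [1.75, 1.875]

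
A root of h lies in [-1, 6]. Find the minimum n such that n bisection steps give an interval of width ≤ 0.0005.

14

Width after n steps is 7/2^n. Need 2^n ≥ 7/0.0005 = 14000.
2^13 = 8192 < 14000 ≤ 2^14 = 16384, so n = 14.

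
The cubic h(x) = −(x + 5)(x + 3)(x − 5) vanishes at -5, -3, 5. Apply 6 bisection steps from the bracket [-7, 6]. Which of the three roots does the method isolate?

midpoint -0.5: h = 61.875 > 0 → [-0.5, 6]
midpoint 2.75: h = 100.265625 > 0 → [2.75, 6]
midpoint 4.375: h = 43.212891 > 0 → [4.375, 6]
midpoint 5.1875: h = -15.6394 < 0 → [4.375, 5.1875]
midpoint 4.78125: h = 16.6491 > 0 → [4.78125, 5.1875]
midpoint 4.984375: h = 1.2456 > 0 → [4.984375, 5.1875]

5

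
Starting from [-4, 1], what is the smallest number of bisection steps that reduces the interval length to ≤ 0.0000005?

Width after n steps is 5/2^n. Need 2^n ≥ 5/0.0000005 = 10000000.
2^23 = 8388608 < 10000000 ≤ 2^24 = 16777216, so n = 24.

24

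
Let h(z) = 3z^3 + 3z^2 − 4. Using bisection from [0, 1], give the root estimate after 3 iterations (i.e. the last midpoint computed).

midpoint 0.5: h = -2.875 < 0 → [0.5, 1]
midpoint 0.75: h = -1.046875 < 0 → [0.75, 1]
midpoint 0.875: h = 0.306641 > 0 → [0.75, 0.875]

0.875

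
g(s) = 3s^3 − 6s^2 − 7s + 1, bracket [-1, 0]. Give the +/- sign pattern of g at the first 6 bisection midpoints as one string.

+++-++

midpoint -0.5: g = 2.625 > 0 → [-1, -0.5]
midpoint -0.75: g = 1.609375 > 0 → [-1, -0.75]
midpoint -0.875: g = 0.521484 > 0 → [-1, -0.875]
midpoint -0.9375: g = -0.1829 < 0 → [-0.9375, -0.875]
midpoint -0.90625: g = 0.1831 > 0 → [-0.9375, -0.90625]
midpoint -0.921875: g = 0.0036 > 0 → [-0.9375, -0.921875]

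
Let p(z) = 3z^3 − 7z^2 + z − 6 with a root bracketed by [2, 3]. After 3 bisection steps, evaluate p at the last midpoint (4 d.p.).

2.6543

p(2.5) = -0.375 < 0, so the root lies in [2.5, 3]
p(2.75) = 6.203125 > 0, so the root lies in [2.5, 2.75]
p(2.625) = 2.654297 > 0, so the root lies in [2.5, 2.625]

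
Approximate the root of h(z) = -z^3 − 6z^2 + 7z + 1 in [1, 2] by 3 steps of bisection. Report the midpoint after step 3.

m = 1.5, h(m) = -5.375 (−); new bracket [1, 1.5]
m = 1.25, h(m) = -1.578125 (−); new bracket [1, 1.25]
m = 1.125, h(m) = -0.142578 (−); new bracket [1, 1.125]

1.125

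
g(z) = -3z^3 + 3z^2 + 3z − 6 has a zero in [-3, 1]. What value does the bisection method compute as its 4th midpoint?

midpoint -1: g = -3 < 0 → [-3, -1]
midpoint -2: g = 24 > 0 → [-2, -1]
midpoint -1.5: g = 6.375 > 0 → [-1.5, -1]
midpoint -1.25: g = 0.7969 > 0 → [-1.25, -1]

-1.25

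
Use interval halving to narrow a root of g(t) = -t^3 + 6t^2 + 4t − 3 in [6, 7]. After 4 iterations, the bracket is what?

[6.5, 6.5625]

t = 6.5 gives g = 1.875, positive; keep [6.5, 7]
t = 6.75 gives g = -10.171875, negative; keep [6.5, 6.75]
t = 6.625 gives g = -3.931641, negative; keep [6.5, 6.625]
t = 6.5625 gives g = -0.9749, negative; keep [6.5, 6.5625]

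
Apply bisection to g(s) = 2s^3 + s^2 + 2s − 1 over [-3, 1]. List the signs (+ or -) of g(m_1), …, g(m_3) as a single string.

--+

midpoint -1: g = -4 < 0 → [-1, 1]
midpoint 0: g = -1 < 0 → [0, 1]
midpoint 0.5: g = 0.5 > 0 → [0, 0.5]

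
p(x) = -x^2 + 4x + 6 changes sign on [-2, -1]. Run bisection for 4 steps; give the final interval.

p(-1.5) = -2.25 < 0, so the root lies in [-1.5, -1]
p(-1.25) = -0.5625 < 0, so the root lies in [-1.25, -1]
p(-1.125) = 0.234375 > 0, so the root lies in [-1.25, -1.125]
p(-1.1875) = -0.1602 < 0, so the root lies in [-1.1875, -1.125]

[-1.1875, -1.125]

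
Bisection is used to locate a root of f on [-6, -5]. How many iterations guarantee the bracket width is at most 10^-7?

24

Width after n steps is 1/2^n. Need 2^n ≥ 1/10^-7 = 10000000.
2^23 = 8388608 < 10000000 ≤ 2^24 = 16777216, so n = 24.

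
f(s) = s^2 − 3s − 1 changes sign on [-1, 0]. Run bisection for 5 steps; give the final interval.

m = -0.5, f(m) = 0.75 (+); new bracket [-0.5, 0]
m = -0.25, f(m) = -0.1875 (−); new bracket [-0.5, -0.25]
m = -0.375, f(m) = 0.265625 (+); new bracket [-0.375, -0.25]
m = -0.3125, f(m) = 0.0352 (+); new bracket [-0.3125, -0.25]
m = -0.28125, f(m) = -0.0771 (−); new bracket [-0.3125, -0.28125]

[-0.3125, -0.28125]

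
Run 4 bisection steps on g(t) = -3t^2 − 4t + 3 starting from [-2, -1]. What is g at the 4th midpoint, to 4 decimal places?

midpoint -1.5: g = 2.25 > 0 → [-2, -1.5]
midpoint -1.75: g = 0.8125 > 0 → [-2, -1.75]
midpoint -1.875: g = -0.046875 < 0 → [-1.875, -1.75]
midpoint -1.8125: g = 0.3945 > 0 → [-1.875, -1.8125]

0.3945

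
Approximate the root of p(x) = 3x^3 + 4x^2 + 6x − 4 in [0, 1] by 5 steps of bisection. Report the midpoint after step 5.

0.46875

x = 0.5 gives p = 0.375, positive; keep [0, 0.5]
x = 0.25 gives p = -2.203125, negative; keep [0.25, 0.5]
x = 0.375 gives p = -1.029297, negative; keep [0.375, 0.5]
x = 0.4375 gives p = -0.3582, negative; keep [0.4375, 0.5]
x = 0.46875 gives p = 0.0004, positive; keep [0.4375, 0.46875]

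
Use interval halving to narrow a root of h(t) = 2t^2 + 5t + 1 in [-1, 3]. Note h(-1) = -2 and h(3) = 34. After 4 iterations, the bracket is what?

t = 1 gives h = 8, positive; keep [-1, 1]
t = 0 gives h = 1, positive; keep [-1, 0]
t = -0.5 gives h = -1, negative; keep [-0.5, 0]
t = -0.25 gives h = -0.125, negative; keep [-0.25, 0]

[-0.25, 0]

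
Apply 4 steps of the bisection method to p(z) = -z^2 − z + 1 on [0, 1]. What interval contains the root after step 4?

m = 0.5, p(m) = 0.25 (+); new bracket [0.5, 1]
m = 0.75, p(m) = -0.3125 (−); new bracket [0.5, 0.75]
m = 0.625, p(m) = -0.015625 (−); new bracket [0.5, 0.625]
m = 0.5625, p(m) = 0.1211 (+); new bracket [0.5625, 0.625]

[0.5625, 0.625]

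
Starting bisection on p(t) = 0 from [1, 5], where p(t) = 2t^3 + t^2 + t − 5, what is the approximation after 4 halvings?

1.25

midpoint 3: p = 61 > 0 → [1, 3]
midpoint 2: p = 17 > 0 → [1, 2]
midpoint 1.5: p = 5.5 > 0 → [1, 1.5]
midpoint 1.25: p = 1.7188 > 0 → [1, 1.25]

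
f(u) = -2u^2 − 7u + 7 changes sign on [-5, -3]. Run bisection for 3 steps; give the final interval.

[-4.5, -4.25]

f(-4) = 3 > 0, so the root lies in [-5, -4]
f(-4.5) = -2 < 0, so the root lies in [-4.5, -4]
f(-4.25) = 0.625 > 0, so the root lies in [-4.5, -4.25]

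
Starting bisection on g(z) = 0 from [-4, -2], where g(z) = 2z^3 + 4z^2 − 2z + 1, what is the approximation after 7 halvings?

-2.484375

midpoint -3: g = -11 < 0 → [-3, -2]
midpoint -2.5: g = -0.25 < 0 → [-2.5, -2]
midpoint -2.25: g = 2.96875 > 0 → [-2.5, -2.25]
midpoint -2.375: g = 1.5195 > 0 → [-2.5, -2.375]
midpoint -2.4375: g = 0.6763 > 0 → [-2.5, -2.4375]
midpoint -2.46875: g = 0.2237 > 0 → [-2.5, -2.46875]
midpoint -2.484375: g = -0.0105 < 0 → [-2.484375, -2.46875]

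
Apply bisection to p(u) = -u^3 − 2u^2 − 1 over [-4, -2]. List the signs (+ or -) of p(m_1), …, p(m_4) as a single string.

+++-

midpoint -3: p = 8 > 0 → [-3, -2]
midpoint -2.5: p = 2.125 > 0 → [-2.5, -2]
midpoint -2.25: p = 0.265625 > 0 → [-2.25, -2]
midpoint -2.125: p = -0.4355 < 0 → [-2.25, -2.125]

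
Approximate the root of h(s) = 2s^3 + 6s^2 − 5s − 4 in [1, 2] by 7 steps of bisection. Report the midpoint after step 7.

1.0703125

midpoint 1.5: h = 8.75 > 0 → [1, 1.5]
midpoint 1.25: h = 3.03125 > 0 → [1, 1.25]
midpoint 1.125: h = 0.816406 > 0 → [1, 1.125]
midpoint 1.0625: h = -0.1401 < 0 → [1.0625, 1.125]
midpoint 1.09375: h = 0.3259 > 0 → [1.0625, 1.09375]
midpoint 1.078125: h = 0.0898 > 0 → [1.0625, 1.078125]
midpoint 1.0703125: h = -0.0259 < 0 → [1.0703125, 1.078125]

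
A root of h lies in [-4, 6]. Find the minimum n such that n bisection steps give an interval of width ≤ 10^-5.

Width after n steps is 10/2^n. Need 2^n ≥ 10/10^-5 = 1000000.
2^19 = 524288 < 1000000 ≤ 2^20 = 1048576, so n = 20.

20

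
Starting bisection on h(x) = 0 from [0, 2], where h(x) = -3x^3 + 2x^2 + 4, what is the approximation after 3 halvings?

1.25

m = 1, h(m) = 3 (+); new bracket [1, 2]
m = 1.5, h(m) = -1.625 (−); new bracket [1, 1.5]
m = 1.25, h(m) = 1.265625 (+); new bracket [1.25, 1.5]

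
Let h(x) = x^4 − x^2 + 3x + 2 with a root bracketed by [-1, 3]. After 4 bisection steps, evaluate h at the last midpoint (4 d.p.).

-0.4961

h(1) = 5 > 0, so the root lies in [-1, 1]
h(0) = 2 > 0, so the root lies in [-1, 0]
h(-0.5) = 0.3125 > 0, so the root lies in [-1, -0.5]
h(-0.75) = -0.4961 < 0, so the root lies in [-0.75, -0.5]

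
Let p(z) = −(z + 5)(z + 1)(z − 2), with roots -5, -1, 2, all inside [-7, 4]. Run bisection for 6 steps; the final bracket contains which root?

m = -1.5, p(m) = -6.125 (−); new bracket [-7, -1.5]
m = -4.25, p(m) = -15.234375 (−); new bracket [-7, -4.25]
m = -5.625, p(m) = 22.041016 (+); new bracket [-5.625, -4.25]
m = -4.9375, p(m) = -1.7073 (−); new bracket [-5.625, -4.9375]
m = -5.28125, p(m) = 8.7674 (+); new bracket [-5.28125, -4.9375]
m = -5.109375, p(m) = 3.1954 (+); new bracket [-5.109375, -4.9375]

-5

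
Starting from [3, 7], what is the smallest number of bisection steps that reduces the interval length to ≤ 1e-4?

16

Width after n steps is 4/2^n. Need 2^n ≥ 4/1e-4 = 40000.
2^15 = 32768 < 40000 ≤ 2^16 = 65536, so n = 16.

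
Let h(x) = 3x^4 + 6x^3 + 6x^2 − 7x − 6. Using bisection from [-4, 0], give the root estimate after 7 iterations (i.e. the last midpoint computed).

-0.65625

x = -2 gives h = 32, positive; keep [-2, 0]
x = -1 gives h = 4, positive; keep [-1, 0]
x = -0.5 gives h = -1.5625, negative; keep [-1, -0.5]
x = -0.75 gives h = 1.043, positive; keep [-0.75, -0.5]
x = -0.625 gives h = -0.2883, negative; keep [-0.75, -0.625]
x = -0.6875 gives h = 0.3689, positive; keep [-0.6875, -0.625]
x = -0.65625 gives h = 0.0384, positive; keep [-0.65625, -0.625]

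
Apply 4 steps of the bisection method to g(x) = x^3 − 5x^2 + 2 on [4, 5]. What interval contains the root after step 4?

midpoint 4.5: g = -8.125 < 0 → [4.5, 5]
midpoint 4.75: g = -3.640625 < 0 → [4.75, 5]
midpoint 4.875: g = -0.970703 < 0 → [4.875, 5]
midpoint 4.9375: g = 0.4763 > 0 → [4.875, 4.9375]

[4.875, 4.9375]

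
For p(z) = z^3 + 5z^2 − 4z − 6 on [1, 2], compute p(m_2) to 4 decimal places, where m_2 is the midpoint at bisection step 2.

m = 1.5, p(m) = 2.625 (+); new bracket [1, 1.5]
m = 1.25, p(m) = -1.234375 (−); new bracket [1.25, 1.5]

-1.2344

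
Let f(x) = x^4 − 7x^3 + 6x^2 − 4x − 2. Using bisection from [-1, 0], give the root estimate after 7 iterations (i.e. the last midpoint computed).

-0.3046875

x = -0.5 gives f = 2.4375, positive; keep [-0.5, 0]
x = -0.25 gives f = -0.511719, negative; keep [-0.5, -0.25]
x = -0.375 gives f = 0.732666, positive; keep [-0.375, -0.25]
x = -0.3125 gives f = 0.0591, positive; keep [-0.3125, -0.25]
x = -0.28125 gives f = -0.2384, negative; keep [-0.3125, -0.28125]
x = -0.296875 gives f = -0.0928, negative; keep [-0.3125, -0.296875]
x = -0.3046875 gives f = -0.0176, negative; keep [-0.3125, -0.3046875]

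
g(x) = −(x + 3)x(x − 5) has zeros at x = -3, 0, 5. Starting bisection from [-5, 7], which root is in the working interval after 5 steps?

midpoint 1: g = 16 > 0 → [1, 7]
midpoint 4: g = 28 > 0 → [4, 7]
midpoint 5.5: g = -23.375 < 0 → [4, 5.5]
midpoint 4.75: g = 9.2031 > 0 → [4.75, 5.5]
midpoint 5.125: g = -5.2051 < 0 → [4.75, 5.125]

5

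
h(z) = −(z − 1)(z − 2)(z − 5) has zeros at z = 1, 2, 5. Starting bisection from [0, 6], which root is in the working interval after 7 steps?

m = 3, h(m) = 4 (+); new bracket [3, 6]
m = 4.5, h(m) = 4.375 (+); new bracket [4.5, 6]
m = 5.25, h(m) = -3.453125 (−); new bracket [4.5, 5.25]
m = 4.875, h(m) = 1.3926 (+); new bracket [4.875, 5.25]
m = 5.0625, h(m) = -0.7776 (−); new bracket [4.875, 5.0625]
m = 4.96875, h(m) = 0.3682 (+); new bracket [4.96875, 5.0625]
m = 5.015625, h(m) = -0.1892 (−); new bracket [4.96875, 5.015625]

5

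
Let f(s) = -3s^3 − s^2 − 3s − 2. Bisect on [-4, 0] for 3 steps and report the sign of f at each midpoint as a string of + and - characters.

s = -2 gives f = 24, positive; keep [-2, 0]
s = -1 gives f = 3, positive; keep [-1, 0]
s = -0.5 gives f = -0.375, negative; keep [-1, -0.5]

++-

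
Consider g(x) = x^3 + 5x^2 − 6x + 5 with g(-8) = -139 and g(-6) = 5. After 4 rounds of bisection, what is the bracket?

[-6.125, -6]

g(-7) = -51 < 0, so the root lies in [-7, -6]
g(-6.5) = -19.375 < 0, so the root lies in [-6.5, -6]
g(-6.25) = -6.328125 < 0, so the root lies in [-6.25, -6]
g(-6.125) = -0.4551 < 0, so the root lies in [-6.125, -6]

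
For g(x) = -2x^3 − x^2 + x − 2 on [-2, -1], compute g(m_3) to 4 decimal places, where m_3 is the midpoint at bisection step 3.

m = -1.5, g(m) = 1 (+); new bracket [-1.5, -1]
m = -1.25, g(m) = -0.90625 (−); new bracket [-1.5, -1.25]
m = -1.375, g(m) = -0.066406 (−); new bracket [-1.5, -1.375]

-0.0664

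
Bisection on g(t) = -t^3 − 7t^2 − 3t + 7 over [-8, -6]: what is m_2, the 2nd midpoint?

m = -7, g(m) = 28 (+); new bracket [-7, -6]
m = -6.5, g(m) = 5.375 (+); new bracket [-6.5, -6]

-6.5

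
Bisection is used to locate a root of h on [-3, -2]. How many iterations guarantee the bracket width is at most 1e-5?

17

Width after n steps is 1/2^n. Need 2^n ≥ 1/1e-5 = 100000.
2^16 = 65536 < 100000 ≤ 2^17 = 131072, so n = 17.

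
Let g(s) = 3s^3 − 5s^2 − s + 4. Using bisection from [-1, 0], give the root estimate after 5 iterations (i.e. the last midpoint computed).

-0.78125

m = -0.5, g(m) = 2.875 (+); new bracket [-1, -0.5]
m = -0.75, g(m) = 0.671875 (+); new bracket [-1, -0.75]
m = -0.875, g(m) = -0.962891 (−); new bracket [-0.875, -0.75]
m = -0.8125, g(m) = -0.0974 (−); new bracket [-0.8125, -0.75]
m = -0.78125, g(m) = 0.299 (+); new bracket [-0.8125, -0.78125]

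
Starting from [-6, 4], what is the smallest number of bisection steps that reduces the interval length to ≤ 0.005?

11

Width after n steps is 10/2^n. Need 2^n ≥ 10/0.005 = 2000.
2^10 = 1024 < 2000 ≤ 2^11 = 2048, so n = 11.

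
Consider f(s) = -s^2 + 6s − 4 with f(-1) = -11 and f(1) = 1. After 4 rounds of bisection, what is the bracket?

f(0) = -4 < 0, so the root lies in [0, 1]
f(0.5) = -1.25 < 0, so the root lies in [0.5, 1]
f(0.75) = -0.0625 < 0, so the root lies in [0.75, 1]
f(0.875) = 0.4844 > 0, so the root lies in [0.75, 0.875]

[0.75, 0.875]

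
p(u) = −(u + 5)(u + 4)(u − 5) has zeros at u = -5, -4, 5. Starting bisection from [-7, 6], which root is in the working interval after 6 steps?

u = -0.5 gives p = 86.625, positive; keep [-0.5, 6]
u = 2.75 gives p = 117.703125, positive; keep [2.75, 6]
u = 4.375 gives p = 49.072266, positive; keep [4.375, 6]
u = 5.1875 gives p = -17.5496, negative; keep [4.375, 5.1875]
u = 4.78125 gives p = 18.7888, positive; keep [4.78125, 5.1875]
u = 4.984375 gives p = 1.4016, positive; keep [4.984375, 5.1875]

5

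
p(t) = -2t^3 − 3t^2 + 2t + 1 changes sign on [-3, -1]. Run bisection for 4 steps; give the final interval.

[-2, -1.875]

p(-2) = 1 > 0, so the root lies in [-2, -1]
p(-1.5) = -2 < 0, so the root lies in [-2, -1.5]
p(-1.75) = -0.96875 < 0, so the root lies in [-2, -1.75]
p(-1.875) = -0.1133 < 0, so the root lies in [-2, -1.875]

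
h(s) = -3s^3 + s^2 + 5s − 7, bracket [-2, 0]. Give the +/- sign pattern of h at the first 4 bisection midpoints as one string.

midpoint -1: h = -8 < 0 → [-2, -1]
midpoint -1.5: h = -2.125 < 0 → [-2, -1.5]
midpoint -1.75: h = 3.390625 > 0 → [-1.75, -1.5]
midpoint -1.625: h = 0.3887 > 0 → [-1.625, -1.5]

--++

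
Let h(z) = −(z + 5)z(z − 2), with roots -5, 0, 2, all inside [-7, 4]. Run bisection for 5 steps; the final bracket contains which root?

-5

h(-1.5) = -18.375 < 0, so the root lies in [-7, -1.5]
h(-4.25) = -19.921875 < 0, so the root lies in [-7, -4.25]
h(-5.625) = 26.806641 > 0, so the root lies in [-5.625, -4.25]
h(-4.9375) = -2.1409 < 0, so the root lies in [-5.625, -4.9375]
h(-5.28125) = 10.8152 > 0, so the root lies in [-5.28125, -4.9375]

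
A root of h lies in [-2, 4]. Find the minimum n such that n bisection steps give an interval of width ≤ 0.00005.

17

Width after n steps is 6/2^n. Need 2^n ≥ 6/0.00005 = 120000.
2^16 = 65536 < 120000 ≤ 2^17 = 131072, so n = 17.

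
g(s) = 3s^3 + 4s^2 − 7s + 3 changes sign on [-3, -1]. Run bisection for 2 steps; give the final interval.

[-2.5, -2]

midpoint -2: g = 9 > 0 → [-3, -2]
midpoint -2.5: g = -1.375 < 0 → [-2.5, -2]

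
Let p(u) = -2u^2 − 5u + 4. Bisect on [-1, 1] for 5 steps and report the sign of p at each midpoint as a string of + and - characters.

++-+-

u = 0 gives p = 4, positive; keep [0, 1]
u = 0.5 gives p = 1, positive; keep [0.5, 1]
u = 0.75 gives p = -0.875, negative; keep [0.5, 0.75]
u = 0.625 gives p = 0.0938, positive; keep [0.625, 0.75]
u = 0.6875 gives p = -0.3828, negative; keep [0.625, 0.6875]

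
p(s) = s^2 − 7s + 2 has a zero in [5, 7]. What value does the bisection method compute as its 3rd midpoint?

s = 6 gives p = -4, negative; keep [6, 7]
s = 6.5 gives p = -1.25, negative; keep [6.5, 7]
s = 6.75 gives p = 0.3125, positive; keep [6.5, 6.75]

6.75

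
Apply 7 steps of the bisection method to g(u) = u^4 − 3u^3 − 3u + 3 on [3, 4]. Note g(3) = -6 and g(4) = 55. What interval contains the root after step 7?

m = 3.5, g(m) = 13.9375 (+); new bracket [3, 3.5]
m = 3.25, g(m) = 1.832031 (+); new bracket [3, 3.25]
m = 3.125, g(m) = -2.560303 (−); new bracket [3.125, 3.25]
m = 3.1875, g(m) = -0.4902 (−); new bracket [3.1875, 3.25]
m = 3.21875, g(m) = 0.6385 (+); new bracket [3.1875, 3.21875]
m = 3.203125, g(m) = 0.0661 (+); new bracket [3.1875, 3.203125]
m = 3.1953125, g(m) = -0.214 (−); new bracket [3.1953125, 3.203125]

[3.1953125, 3.203125]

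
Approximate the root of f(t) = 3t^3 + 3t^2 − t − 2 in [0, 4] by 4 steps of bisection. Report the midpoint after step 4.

0.75

midpoint 2: f = 32 > 0 → [0, 2]
midpoint 1: f = 3 > 0 → [0, 1]
midpoint 0.5: f = -1.375 < 0 → [0.5, 1]
midpoint 0.75: f = 0.2031 > 0 → [0.5, 0.75]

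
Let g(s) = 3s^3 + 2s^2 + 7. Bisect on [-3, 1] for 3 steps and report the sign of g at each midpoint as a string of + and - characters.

m = -1, g(m) = 6 (+); new bracket [-3, -1]
m = -2, g(m) = -9 (−); new bracket [-2, -1]
m = -1.5, g(m) = 1.375 (+); new bracket [-2, -1.5]

+-+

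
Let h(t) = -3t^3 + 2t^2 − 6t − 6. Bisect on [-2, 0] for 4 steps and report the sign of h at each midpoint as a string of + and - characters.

t = -1 gives h = 5, positive; keep [-1, 0]
t = -0.5 gives h = -2.125, negative; keep [-1, -0.5]
t = -0.75 gives h = 0.890625, positive; keep [-0.75, -0.5]
t = -0.625 gives h = -0.7363, negative; keep [-0.75, -0.625]

+-+-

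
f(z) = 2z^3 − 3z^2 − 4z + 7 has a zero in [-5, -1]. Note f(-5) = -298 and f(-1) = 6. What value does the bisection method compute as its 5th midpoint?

-1.375

midpoint -3: f = -62 < 0 → [-3, -1]
midpoint -2: f = -13 < 0 → [-2, -1]
midpoint -1.5: f = -0.5 < 0 → [-1.5, -1]
midpoint -1.25: f = 3.4062 > 0 → [-1.5, -1.25]
midpoint -1.375: f = 1.6289 > 0 → [-1.5, -1.375]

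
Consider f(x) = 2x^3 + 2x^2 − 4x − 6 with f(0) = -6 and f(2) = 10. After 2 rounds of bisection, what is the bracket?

[1.5, 2]

midpoint 1: f = -6 < 0 → [1, 2]
midpoint 1.5: f = -0.75 < 0 → [1.5, 2]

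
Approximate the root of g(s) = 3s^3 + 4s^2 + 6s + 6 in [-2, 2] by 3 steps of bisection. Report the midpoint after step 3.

m = 0, g(m) = 6 (+); new bracket [-2, 0]
m = -1, g(m) = 1 (+); new bracket [-2, -1]
m = -1.5, g(m) = -4.125 (−); new bracket [-1.5, -1]

-1.5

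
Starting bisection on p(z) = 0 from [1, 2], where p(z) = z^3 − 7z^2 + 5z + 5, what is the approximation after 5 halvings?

z = 1.5 gives p = 0.125, positive; keep [1.5, 2]
z = 1.75 gives p = -2.328125, negative; keep [1.5, 1.75]
z = 1.625 gives p = -1.068359, negative; keep [1.5, 1.625]
z = 1.5625 gives p = -0.4626, negative; keep [1.5, 1.5625]
z = 1.53125 gives p = -0.1665, negative; keep [1.5, 1.53125]

1.53125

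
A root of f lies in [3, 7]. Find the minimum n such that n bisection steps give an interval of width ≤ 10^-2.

Width after n steps is 4/2^n. Need 2^n ≥ 4/10^-2 = 400.
2^8 = 256 < 400 ≤ 2^9 = 512, so n = 9.

9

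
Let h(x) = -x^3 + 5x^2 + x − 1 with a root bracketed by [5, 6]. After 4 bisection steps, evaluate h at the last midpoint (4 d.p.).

-0.8582

m = 5.5, h(m) = -10.625 (−); new bracket [5, 5.5]
m = 5.25, h(m) = -2.640625 (−); new bracket [5, 5.25]
m = 5.125, h(m) = 0.841797 (+); new bracket [5.125, 5.25]
m = 5.1875, h(m) = -0.8582 (−); new bracket [5.125, 5.1875]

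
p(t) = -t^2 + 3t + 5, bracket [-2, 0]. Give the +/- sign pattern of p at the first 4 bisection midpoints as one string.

m = -1, p(m) = 1 (+); new bracket [-2, -1]
m = -1.5, p(m) = -1.75 (−); new bracket [-1.5, -1]
m = -1.25, p(m) = -0.3125 (−); new bracket [-1.25, -1]
m = -1.125, p(m) = 0.3594 (+); new bracket [-1.25, -1.125]

+--+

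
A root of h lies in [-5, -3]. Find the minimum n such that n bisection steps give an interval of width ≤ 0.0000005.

22

Width after n steps is 2/2^n. Need 2^n ≥ 2/0.0000005 = 4000000.
2^21 = 2097152 < 4000000 ≤ 2^22 = 4194304, so n = 22.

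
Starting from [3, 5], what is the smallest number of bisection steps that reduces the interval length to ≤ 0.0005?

Width after n steps is 2/2^n. Need 2^n ≥ 2/0.0005 = 4000.
2^11 = 2048 < 4000 ≤ 2^12 = 4096, so n = 12.

12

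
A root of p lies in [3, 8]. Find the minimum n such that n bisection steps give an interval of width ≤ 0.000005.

20

Width after n steps is 5/2^n. Need 2^n ≥ 5/0.000005 = 1000000.
2^19 = 524288 < 1000000 ≤ 2^20 = 1048576, so n = 20.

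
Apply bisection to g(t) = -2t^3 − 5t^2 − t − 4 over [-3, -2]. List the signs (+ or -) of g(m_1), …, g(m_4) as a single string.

g(-2.5) = -1.5 < 0, so the root lies in [-3, -2.5]
g(-2.75) = 2.53125 > 0, so the root lies in [-2.75, -2.5]
g(-2.625) = 0.347656 > 0, so the root lies in [-2.625, -2.5]
g(-2.5625) = -0.6167 < 0, so the root lies in [-2.625, -2.5625]

-++-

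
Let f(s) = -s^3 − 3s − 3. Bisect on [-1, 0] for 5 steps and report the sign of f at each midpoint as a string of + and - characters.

midpoint -0.5: f = -1.375 < 0 → [-1, -0.5]
midpoint -0.75: f = -0.328125 < 0 → [-1, -0.75]
midpoint -0.875: f = 0.294922 > 0 → [-0.875, -0.75]
midpoint -0.8125: f = -0.0261 < 0 → [-0.875, -0.8125]
midpoint -0.84375: f = 0.1319 > 0 → [-0.84375, -0.8125]

--+-+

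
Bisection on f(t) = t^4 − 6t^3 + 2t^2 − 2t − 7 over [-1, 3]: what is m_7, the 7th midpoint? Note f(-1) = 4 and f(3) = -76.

-0.84375

m = 1, f(m) = -12 (−); new bracket [-1, 1]
m = 0, f(m) = -7 (−); new bracket [-1, 0]
m = -0.5, f(m) = -4.6875 (−); new bracket [-1, -0.5]
m = -0.75, f(m) = -1.5273 (−); new bracket [-1, -0.75]
m = -0.875, f(m) = 0.887 (+); new bracket [-0.875, -0.75]
m = -0.8125, f(m) = -0.4006 (−); new bracket [-0.875, -0.8125]
m = -0.84375, f(m) = 0.2222 (+); new bracket [-0.84375, -0.8125]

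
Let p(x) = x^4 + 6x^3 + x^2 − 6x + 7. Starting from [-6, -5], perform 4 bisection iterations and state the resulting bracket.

m = -5.5, p(m) = -12.9375 (−); new bracket [-6, -5.5]
m = -5.75, p(m) = 27.035156 (+); new bracket [-5.75, -5.5]
m = -5.625, p(m) = 5.648682 (+); new bracket [-5.625, -5.5]
m = -5.5625, p(m) = -3.9824 (−); new bracket [-5.625, -5.5625]

[-5.625, -5.5625]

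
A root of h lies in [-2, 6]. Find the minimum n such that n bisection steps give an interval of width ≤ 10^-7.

27

Width after n steps is 8/2^n. Need 2^n ≥ 8/10^-7 = 80000000.
2^26 = 67108864 < 80000000 ≤ 2^27 = 134217728, so n = 27.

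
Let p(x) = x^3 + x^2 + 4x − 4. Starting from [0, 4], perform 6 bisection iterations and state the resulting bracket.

[0.75, 0.8125]

m = 2, p(m) = 16 (+); new bracket [0, 2]
m = 1, p(m) = 2 (+); new bracket [0, 1]
m = 0.5, p(m) = -1.625 (−); new bracket [0.5, 1]
m = 0.75, p(m) = -0.0156 (−); new bracket [0.75, 1]
m = 0.875, p(m) = 0.9355 (+); new bracket [0.75, 0.875]
m = 0.8125, p(m) = 0.4465 (+); new bracket [0.75, 0.8125]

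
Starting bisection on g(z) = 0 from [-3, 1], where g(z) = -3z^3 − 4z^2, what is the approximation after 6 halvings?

-1.3125

g(-1) = -1 < 0, so the root lies in [-3, -1]
g(-2) = 8 > 0, so the root lies in [-2, -1]
g(-1.5) = 1.125 > 0, so the root lies in [-1.5, -1]
g(-1.25) = -0.3906 < 0, so the root lies in [-1.5, -1.25]
g(-1.375) = 0.2363 > 0, so the root lies in [-1.375, -1.25]
g(-1.3125) = -0.1077 < 0, so the root lies in [-1.375, -1.3125]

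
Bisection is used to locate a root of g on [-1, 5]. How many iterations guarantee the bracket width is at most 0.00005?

17

Width after n steps is 6/2^n. Need 2^n ≥ 6/0.00005 = 120000.
2^16 = 65536 < 120000 ≤ 2^17 = 131072, so n = 17.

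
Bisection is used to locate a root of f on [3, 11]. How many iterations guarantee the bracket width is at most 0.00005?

Width after n steps is 8/2^n. Need 2^n ≥ 8/0.00005 = 160000.
2^17 = 131072 < 160000 ≤ 2^18 = 262144, so n = 18.

18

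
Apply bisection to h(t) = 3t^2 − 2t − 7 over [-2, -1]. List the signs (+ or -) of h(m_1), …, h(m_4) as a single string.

m = -1.5, h(m) = 2.75 (+); new bracket [-1.5, -1]
m = -1.25, h(m) = 0.1875 (+); new bracket [-1.25, -1]
m = -1.125, h(m) = -0.953125 (−); new bracket [-1.25, -1.125]
m = -1.1875, h(m) = -0.3945 (−); new bracket [-1.25, -1.1875]

++--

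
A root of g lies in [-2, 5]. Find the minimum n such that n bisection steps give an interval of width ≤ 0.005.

11

Width after n steps is 7/2^n. Need 2^n ≥ 7/0.005 = 1400.
2^10 = 1024 < 1400 ≤ 2^11 = 2048, so n = 11.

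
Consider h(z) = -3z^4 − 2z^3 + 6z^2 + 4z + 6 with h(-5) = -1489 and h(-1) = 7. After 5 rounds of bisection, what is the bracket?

[-1.75, -1.625]

h(-3) = -141 < 0, so the root lies in [-3, -1]
h(-2) = -10 < 0, so the root lies in [-2, -1]
h(-1.5) = 5.0625 > 0, so the root lies in [-2, -1.5]
h(-1.75) = -0.043 < 0, so the root lies in [-1.75, -1.5]
h(-1.625) = 3.0071 > 0, so the root lies in [-1.75, -1.625]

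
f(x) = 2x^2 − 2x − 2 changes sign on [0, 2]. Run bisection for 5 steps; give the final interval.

[1.5625, 1.625]

f(1) = -2 < 0, so the root lies in [1, 2]
f(1.5) = -0.5 < 0, so the root lies in [1.5, 2]
f(1.75) = 0.625 > 0, so the root lies in [1.5, 1.75]
f(1.625) = 0.0312 > 0, so the root lies in [1.5, 1.625]
f(1.5625) = -0.2422 < 0, so the root lies in [1.5625, 1.625]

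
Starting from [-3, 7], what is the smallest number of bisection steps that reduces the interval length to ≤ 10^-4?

17

Width after n steps is 10/2^n. Need 2^n ≥ 10/10^-4 = 100000.
2^16 = 65536 < 100000 ≤ 2^17 = 131072, so n = 17.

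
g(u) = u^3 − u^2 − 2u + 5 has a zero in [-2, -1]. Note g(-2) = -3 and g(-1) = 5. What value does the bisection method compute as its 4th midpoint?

-1.8125

midpoint -1.5: g = 2.375 > 0 → [-2, -1.5]
midpoint -1.75: g = 0.078125 > 0 → [-2, -1.75]
midpoint -1.875: g = -1.357422 < 0 → [-1.875, -1.75]
midpoint -1.8125: g = -0.6145 < 0 → [-1.8125, -1.75]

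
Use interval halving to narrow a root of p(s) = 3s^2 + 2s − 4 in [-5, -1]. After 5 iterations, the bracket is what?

m = -3, p(m) = 17 (+); new bracket [-3, -1]
m = -2, p(m) = 4 (+); new bracket [-2, -1]
m = -1.5, p(m) = -0.25 (−); new bracket [-2, -1.5]
m = -1.75, p(m) = 1.6875 (+); new bracket [-1.75, -1.5]
m = -1.625, p(m) = 0.6719 (+); new bracket [-1.625, -1.5]

[-1.625, -1.5]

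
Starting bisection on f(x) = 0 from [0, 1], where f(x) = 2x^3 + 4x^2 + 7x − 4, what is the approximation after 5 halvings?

0.46875

m = 0.5, f(m) = 0.75 (+); new bracket [0, 0.5]
m = 0.25, f(m) = -1.96875 (−); new bracket [0.25, 0.5]
m = 0.375, f(m) = -0.707031 (−); new bracket [0.375, 0.5]
m = 0.4375, f(m) = -0.0044 (−); new bracket [0.4375, 0.5]
m = 0.46875, f(m) = 0.3661 (+); new bracket [0.4375, 0.46875]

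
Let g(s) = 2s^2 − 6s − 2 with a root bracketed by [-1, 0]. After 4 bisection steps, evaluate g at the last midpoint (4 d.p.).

0.0703

m = -0.5, g(m) = 1.5 (+); new bracket [-0.5, 0]
m = -0.25, g(m) = -0.375 (−); new bracket [-0.5, -0.25]
m = -0.375, g(m) = 0.53125 (+); new bracket [-0.375, -0.25]
m = -0.3125, g(m) = 0.0703 (+); new bracket [-0.3125, -0.25]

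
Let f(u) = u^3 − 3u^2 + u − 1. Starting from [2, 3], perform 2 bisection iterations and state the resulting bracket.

[2.75, 3]

u = 2.5 gives f = -1.625, negative; keep [2.5, 3]
u = 2.75 gives f = -0.140625, negative; keep [2.75, 3]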